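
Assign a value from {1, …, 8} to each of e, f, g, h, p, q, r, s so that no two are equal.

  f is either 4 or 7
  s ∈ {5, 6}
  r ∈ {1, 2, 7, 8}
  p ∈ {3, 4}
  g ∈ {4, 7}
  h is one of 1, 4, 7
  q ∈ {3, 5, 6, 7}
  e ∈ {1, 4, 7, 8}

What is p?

3

The 8 variables together cover exactly {1, 2, 3, 4, 5, 6, 7, 8} — 8 values for 8 variables — and 2 appears only in r's list, so r = 2.
The 7 still-open variables draw from only 7 values {1, 3, 4, 5, 6, 7, 8}, so each is used; only e can be 8, hence e = 8.
The 6 still-open variables together cover exactly {1, 3, 4, 5, 6, 7} — 6 values for 6 variables — and 1 appears only in h's list, so h = 1.
f and g share exactly the 2 values {4, 7}; by pigeonhole those values go to them, so strike 4, 7 from p, q.
So p = 3.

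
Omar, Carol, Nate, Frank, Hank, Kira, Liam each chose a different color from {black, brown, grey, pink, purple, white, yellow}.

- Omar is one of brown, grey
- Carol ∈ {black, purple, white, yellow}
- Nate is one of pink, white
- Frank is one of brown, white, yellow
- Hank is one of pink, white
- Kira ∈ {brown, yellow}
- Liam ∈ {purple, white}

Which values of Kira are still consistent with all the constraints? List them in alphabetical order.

Among the 7 variables, black fits only Carol (and all 7 values in {black, brown, grey, pink, purple, white, yellow} must be used), so Carol = black.
Among the 6 still-open variables, grey fits only Omar (and all 6 values in {brown, grey, pink, purple, white, yellow} must be used), so Omar = grey.
The 5 still-open variables draw from only 5 values {brown, pink, purple, white, yellow}, so each is used; only Liam can be purple, hence Liam = purple.
Nate and Hank share exactly the 2 values {pink, white}; by pigeonhole those values go to them, so strike pink, white from Frank.
No further eliminations apply; Kira can still be any of brown, yellow.

brown, yellow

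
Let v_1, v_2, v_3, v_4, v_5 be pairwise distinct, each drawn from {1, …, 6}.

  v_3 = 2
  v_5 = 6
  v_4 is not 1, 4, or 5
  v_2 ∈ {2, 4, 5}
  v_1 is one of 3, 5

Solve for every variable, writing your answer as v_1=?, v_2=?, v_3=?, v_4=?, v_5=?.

v_3 must be 2 (only option left). So v_2, v_4 can't be 2.
v_5 must be 6 (only option left). So v_4 can't be 6.
That leaves v_4 = 3. So v_1 can't be 3.
v_1's domain is down to {5}, so v_1 = 5. Remove 5 from v_2.
v_2 has just one choice, so v_2 = 4.

v_1=5, v_2=4, v_3=2, v_4=3, v_5=6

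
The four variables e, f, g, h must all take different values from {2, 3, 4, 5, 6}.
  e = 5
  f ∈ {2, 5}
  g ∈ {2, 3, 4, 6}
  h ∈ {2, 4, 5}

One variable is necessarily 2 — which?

f

e has just one choice, so e = 5. Eliminate 5 elsewhere: f, h.
So 2 goes to f.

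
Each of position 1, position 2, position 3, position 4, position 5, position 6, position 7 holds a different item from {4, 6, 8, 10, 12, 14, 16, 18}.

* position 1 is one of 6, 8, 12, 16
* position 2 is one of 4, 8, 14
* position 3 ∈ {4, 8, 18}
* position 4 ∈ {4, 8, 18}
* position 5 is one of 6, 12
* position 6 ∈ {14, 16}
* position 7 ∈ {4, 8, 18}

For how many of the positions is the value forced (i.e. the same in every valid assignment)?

2

position 3, position 4, position 7 share exactly the 3 values {4, 8, 18}; by pigeonhole those values go to them, so strike 4, 8, 18 from position 1, position 2.
position 2 must be 14 (only option left). So position 6 can't be 14.
position 6 must be 16 (only option left). Strike 16 from position 1.
Determined: position 2=14, position 6=16. The other positions each still have more than one consistent value. That makes 2.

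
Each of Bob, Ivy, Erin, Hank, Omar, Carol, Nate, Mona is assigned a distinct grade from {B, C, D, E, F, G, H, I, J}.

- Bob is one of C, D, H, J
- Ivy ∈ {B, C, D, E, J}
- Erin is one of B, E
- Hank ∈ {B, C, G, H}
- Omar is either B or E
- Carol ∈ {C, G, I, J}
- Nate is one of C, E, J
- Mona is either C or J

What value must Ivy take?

D

The 8 variables together cover exactly {B, C, D, E, G, H, I, J} — 8 values for 8 variables — and I appears only in Carol's list, so Carol = I.
Among the 7 still-open variables, G fits only Hank (and all 7 values in {B, C, D, E, G, H, J} must be used), so Hank = G.
Among the 6 still-open variables, H fits only Bob (and all 6 values in {B, C, D, E, H, J} must be used), so Bob = H.
The 5 still-open variables draw from only 5 values {B, C, D, E, J}, so each is used; only Ivy can be D, hence Ivy = D.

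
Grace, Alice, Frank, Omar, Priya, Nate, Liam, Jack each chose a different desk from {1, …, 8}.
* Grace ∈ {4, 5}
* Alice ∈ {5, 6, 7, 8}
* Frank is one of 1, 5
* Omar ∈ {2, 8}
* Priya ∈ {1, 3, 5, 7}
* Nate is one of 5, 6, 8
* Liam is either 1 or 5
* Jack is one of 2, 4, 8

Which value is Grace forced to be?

4

Among the 8 variables, 3 fits only Priya (and all 8 values in {1, 2, 3, 4, 5, 6, 7, 8} must be used), so Priya = 3.
Among the 7 still-open variables, 7 fits only Alice (and all 7 values in {1, 2, 4, 5, 6, 7, 8} must be used), so Alice = 7.
Among the 6 still-open variables, 6 fits only Nate (and all 6 values in {1, 2, 4, 5, 6, 8} must be used), so Nate = 6.
Frank and Liam between them cover only {1, 5} — a naked pair. Remove those values from Grace.
So Grace = 4.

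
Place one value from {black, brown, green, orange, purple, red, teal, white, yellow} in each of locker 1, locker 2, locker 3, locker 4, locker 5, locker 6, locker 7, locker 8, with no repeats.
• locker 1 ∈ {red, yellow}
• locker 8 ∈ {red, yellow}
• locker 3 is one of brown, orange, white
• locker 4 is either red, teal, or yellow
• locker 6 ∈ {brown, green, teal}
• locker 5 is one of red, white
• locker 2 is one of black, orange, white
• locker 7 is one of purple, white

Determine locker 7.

purple

The 2 variables locker 1 and locker 8 are confined to {red, yellow}, which locks those values in; drop them from locker 4, locker 5.
locker 4 must be teal (only option left). Strike teal from locker 6.
locker 5 must be white (only option left). So locker 2, locker 3, locker 7 can't be white.
So locker 7 = purple.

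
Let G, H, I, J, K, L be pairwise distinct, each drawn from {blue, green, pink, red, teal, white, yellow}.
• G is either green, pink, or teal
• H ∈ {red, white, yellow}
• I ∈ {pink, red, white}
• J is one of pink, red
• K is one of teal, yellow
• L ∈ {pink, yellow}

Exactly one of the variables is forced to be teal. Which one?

Among the 6 variables, green fits only G (and all 6 values in {green, pink, red, teal, white, yellow} must be used), so G = green.
The 5 still-open variables together cover exactly {pink, red, teal, white, yellow} — 5 values for 5 variables — and teal appears only in K's list, so K = teal.

K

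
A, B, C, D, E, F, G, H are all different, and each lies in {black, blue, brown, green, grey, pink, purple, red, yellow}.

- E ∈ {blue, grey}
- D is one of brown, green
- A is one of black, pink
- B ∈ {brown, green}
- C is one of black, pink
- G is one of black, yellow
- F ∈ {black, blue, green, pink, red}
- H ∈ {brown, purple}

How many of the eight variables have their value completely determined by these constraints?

2

A and C share exactly the 2 values {black, pink}; by pigeonhole those values go to them, so strike black, pink from F, G.
G must be yellow (only option left).
The 2 variables B and D are confined to {brown, green}, which locks those values in; drop them from F, H.
That leaves H = purple.
Determined: G=yellow, H=purple. The other variables each still have more than one consistent value. That makes 2.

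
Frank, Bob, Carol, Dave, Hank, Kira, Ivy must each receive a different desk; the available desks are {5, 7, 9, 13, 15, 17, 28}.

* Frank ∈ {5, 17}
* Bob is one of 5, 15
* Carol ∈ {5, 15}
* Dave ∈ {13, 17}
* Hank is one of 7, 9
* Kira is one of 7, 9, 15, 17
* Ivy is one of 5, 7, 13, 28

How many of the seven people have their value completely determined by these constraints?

3

The 7 variables together cover exactly {5, 7, 9, 13, 15, 17, 28} — 7 values for 7 variables — and 28 appears only in Ivy's list, so Ivy = 28.
The 6 still-open variables draw from only 6 values {5, 7, 9, 13, 15, 17}, so each is used; only Dave can be 13, hence Dave = 13.
Bob and Carol share exactly the 2 values {5, 15}; by pigeonhole those values go to them, so strike 5, 15 from Frank, Kira.
Frank has just one choice, so Frank = 17. So Kira can't be 17.
Determined: Frank=17, Dave=13, Ivy=28. The other people each still have more than one consistent value. That makes 3.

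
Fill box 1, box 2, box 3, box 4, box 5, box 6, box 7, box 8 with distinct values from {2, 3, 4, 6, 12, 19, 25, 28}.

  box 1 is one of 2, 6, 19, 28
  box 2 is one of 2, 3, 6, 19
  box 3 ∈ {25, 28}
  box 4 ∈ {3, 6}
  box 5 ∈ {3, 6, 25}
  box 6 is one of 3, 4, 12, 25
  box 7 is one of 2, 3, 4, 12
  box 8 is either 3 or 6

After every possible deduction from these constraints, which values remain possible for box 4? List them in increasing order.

box 4 and box 8 between them cover only {3, 6} — a naked pair. Remove those values from box 1, box 2, box 5, box 6, box 7.
box 5's domain is down to {25}, so box 5 = 25. Eliminate 25 elsewhere: box 3, box 6.
box 3 has just one choice, so box 3 = 28. So box 1 can't be 28.
box 1 and box 2 between them cover only {2, 19} — a naked pair. Remove those values from box 7.
No further eliminations apply; box 4 can still be any of 3, 6.

3, 6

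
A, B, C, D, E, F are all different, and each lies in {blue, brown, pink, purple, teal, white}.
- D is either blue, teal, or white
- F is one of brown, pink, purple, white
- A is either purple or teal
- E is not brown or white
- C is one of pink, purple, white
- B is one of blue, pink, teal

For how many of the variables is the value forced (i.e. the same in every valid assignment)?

1

The 6 variables together cover exactly {blue, brown, pink, purple, teal, white} — 6 values for 6 variables — and brown appears only in F's list, so F = brown.
Determined: F=brown. The other variables each still have more than one consistent value. That makes 1.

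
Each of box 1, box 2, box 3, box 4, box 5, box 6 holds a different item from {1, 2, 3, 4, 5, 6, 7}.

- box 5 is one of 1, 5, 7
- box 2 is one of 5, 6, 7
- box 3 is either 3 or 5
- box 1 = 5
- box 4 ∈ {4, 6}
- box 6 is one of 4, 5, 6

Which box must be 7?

box 1's domain is down to {5}, so box 1 = 5. Remove 5 from box 2, box 3, box 5, box 6.
box 3 must be 3 (only option left).
The 4 still-open variables together cover exactly {1, 4, 6, 7} — 4 values for 4 variables — and 1 appears only in box 5's list, so box 5 = 1.
The 3 still-open variables draw from only 3 values {4, 6, 7}, so each is used; only box 2 can be 7, hence box 2 = 7.

box 2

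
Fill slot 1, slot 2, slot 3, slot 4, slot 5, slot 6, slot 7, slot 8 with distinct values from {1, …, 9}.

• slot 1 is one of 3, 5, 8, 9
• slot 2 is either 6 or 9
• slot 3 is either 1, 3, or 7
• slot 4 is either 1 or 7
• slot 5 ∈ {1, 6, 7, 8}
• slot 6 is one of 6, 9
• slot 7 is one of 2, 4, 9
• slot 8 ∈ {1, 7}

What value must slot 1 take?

slot 2 and slot 6 share exactly the 2 values {6, 9}; by pigeonhole those values go to them, so strike 6, 9 from slot 1, slot 5, slot 7.
slot 4 and slot 8 share exactly the 2 values {1, 7}; by pigeonhole those values go to them, so strike 1, 7 from slot 3, slot 5.
slot 3 must be 3 (only option left). So slot 1 can't be 3.
slot 5 has just one choice, so slot 5 = 8. Eliminate 8 elsewhere: slot 1.
So slot 1 = 5.

5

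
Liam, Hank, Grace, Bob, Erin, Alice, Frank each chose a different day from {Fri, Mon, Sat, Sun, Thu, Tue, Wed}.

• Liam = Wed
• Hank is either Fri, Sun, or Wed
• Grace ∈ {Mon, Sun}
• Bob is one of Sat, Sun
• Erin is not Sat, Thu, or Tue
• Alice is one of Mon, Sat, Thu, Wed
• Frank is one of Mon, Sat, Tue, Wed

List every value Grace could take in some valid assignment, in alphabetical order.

Mon, Sun

Liam has just one choice, so Liam = Wed. Eliminate Wed elsewhere: Hank, Erin, Alice, Frank.
The 6 still-open variables together cover exactly {Fri, Mon, Sat, Sun, Thu, Tue} — 6 values for 6 variables — and Thu appears only in Alice's list, so Alice = Thu.
The 5 still-open variables draw from only 5 values {Fri, Mon, Sat, Sun, Tue}, so each is used; only Frank can be Tue, hence Frank = Tue.
The 4 still-open variables together cover exactly {Fri, Mon, Sat, Sun} — 4 values for 4 variables — and Sat appears only in Bob's list, so Bob = Sat.
No further eliminations apply; Grace can still be any of Mon, Sun.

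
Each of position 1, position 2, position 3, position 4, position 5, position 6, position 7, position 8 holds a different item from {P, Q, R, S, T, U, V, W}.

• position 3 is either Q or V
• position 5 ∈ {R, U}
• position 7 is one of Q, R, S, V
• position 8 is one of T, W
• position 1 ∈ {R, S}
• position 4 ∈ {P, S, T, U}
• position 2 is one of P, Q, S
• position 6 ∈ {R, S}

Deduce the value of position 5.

The 8 variables together cover exactly {P, Q, R, S, T, U, V, W} — 8 values for 8 variables — and W appears only in position 8's list, so position 8 = W.
The 7 still-open variables together cover exactly {P, Q, R, S, T, U, V} — 7 values for 7 variables — and T appears only in position 4's list, so position 4 = T.
The 6 still-open variables together cover exactly {P, Q, R, S, U, V} — 6 values for 6 variables — and P appears only in position 2's list, so position 2 = P.
The 5 still-open variables draw from only 5 values {Q, R, S, U, V}, so each is used; only position 5 can be U, hence position 5 = U.

U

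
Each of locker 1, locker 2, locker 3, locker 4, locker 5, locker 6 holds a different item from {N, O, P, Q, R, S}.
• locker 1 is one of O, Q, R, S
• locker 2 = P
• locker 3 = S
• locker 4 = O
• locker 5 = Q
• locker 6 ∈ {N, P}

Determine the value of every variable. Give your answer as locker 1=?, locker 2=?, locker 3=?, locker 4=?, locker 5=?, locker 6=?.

locker 2 must be P (only option left). Eliminate P elsewhere: locker 6.
locker 3's domain is down to {S}, so locker 3 = S. Remove S from locker 1.
That leaves locker 4 = O. Eliminate O elsewhere: locker 1.
locker 5 has just one choice, so locker 5 = Q. So locker 1 can't be Q.
That leaves locker 6 = N.
locker 1 has just one choice, so locker 1 = R.

locker 1=R, locker 2=P, locker 3=S, locker 4=O, locker 5=Q, locker 6=N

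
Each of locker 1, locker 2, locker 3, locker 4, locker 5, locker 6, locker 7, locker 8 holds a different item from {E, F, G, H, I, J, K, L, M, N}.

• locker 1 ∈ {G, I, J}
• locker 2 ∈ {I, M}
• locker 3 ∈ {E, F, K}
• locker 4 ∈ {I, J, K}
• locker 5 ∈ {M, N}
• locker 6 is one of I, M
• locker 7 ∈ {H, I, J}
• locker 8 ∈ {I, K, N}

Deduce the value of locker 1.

locker 2 and locker 6 between them cover only {I, M} — a naked pair. Remove those values from locker 1, locker 4, locker 5, locker 7, locker 8.
locker 5 has just one choice, so locker 5 = N. Remove N from locker 8.
locker 8 has just one choice, so locker 8 = K. Remove K from locker 3, locker 4.
locker 4's domain is down to {J}, so locker 4 = J. So locker 1, locker 7 can't be J.
So locker 1 = G.

G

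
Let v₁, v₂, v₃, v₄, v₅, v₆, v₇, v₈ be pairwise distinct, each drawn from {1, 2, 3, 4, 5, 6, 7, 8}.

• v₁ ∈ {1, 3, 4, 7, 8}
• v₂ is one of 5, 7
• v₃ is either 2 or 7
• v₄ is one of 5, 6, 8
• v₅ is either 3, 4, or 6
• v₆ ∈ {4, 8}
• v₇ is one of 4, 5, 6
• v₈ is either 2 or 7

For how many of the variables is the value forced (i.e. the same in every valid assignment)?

3

The 8 variables draw from only 8 values {1, 2, 3, 4, 5, 6, 7, 8}, so each is used; only v₁ can be 1, hence v₁ = 1.
The 7 still-open variables draw from only 7 values {2, 3, 4, 5, 6, 7, 8}, so each is used; only v₅ can be 3, hence v₅ = 3.
v₃ and v₈ between them cover only {2, 7} — a naked pair. Remove those values from v₂.
That leaves v₂ = 5. Remove 5 from v₄, v₇.
Determined: v₁=1, v₂=5, v₅=3. The other variables each still have more than one consistent value. That makes 3.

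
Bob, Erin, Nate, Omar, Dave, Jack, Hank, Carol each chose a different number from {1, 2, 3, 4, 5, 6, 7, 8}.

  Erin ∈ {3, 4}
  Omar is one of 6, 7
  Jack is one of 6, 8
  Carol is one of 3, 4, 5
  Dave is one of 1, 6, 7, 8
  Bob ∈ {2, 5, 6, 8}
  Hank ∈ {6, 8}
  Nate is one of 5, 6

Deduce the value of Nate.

The 8 variables together cover exactly {1, 2, 3, 4, 5, 6, 7, 8} — 8 values for 8 variables — and 1 appears only in Dave's list, so Dave = 1.
The 7 still-open variables together cover exactly {2, 3, 4, 5, 6, 7, 8} — 7 values for 7 variables — and 2 appears only in Bob's list, so Bob = 2.
Among the 6 still-open variables, 7 fits only Omar (and all 6 values in {3, 4, 5, 6, 7, 8} must be used), so Omar = 7.
Jack and Hank between them cover only {6, 8} — a naked pair. Remove those values from Nate.
So Nate = 5.

5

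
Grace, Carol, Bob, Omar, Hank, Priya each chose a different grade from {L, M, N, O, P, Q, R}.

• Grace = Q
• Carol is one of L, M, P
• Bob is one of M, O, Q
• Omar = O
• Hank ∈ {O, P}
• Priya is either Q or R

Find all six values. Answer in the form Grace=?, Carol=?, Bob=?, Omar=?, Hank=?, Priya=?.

Grace has just one choice, so Grace = Q. Eliminate Q elsewhere: Bob, Priya.
Omar must be O (only option left). Eliminate O elsewhere: Bob, Hank.
Hank has just one choice, so Hank = P. Strike P from Carol.
Priya has just one choice, so Priya = R.
Bob has just one choice, so Bob = M. So Carol can't be M.
That leaves Carol = L.

Grace=Q, Carol=L, Bob=M, Omar=O, Hank=P, Priya=R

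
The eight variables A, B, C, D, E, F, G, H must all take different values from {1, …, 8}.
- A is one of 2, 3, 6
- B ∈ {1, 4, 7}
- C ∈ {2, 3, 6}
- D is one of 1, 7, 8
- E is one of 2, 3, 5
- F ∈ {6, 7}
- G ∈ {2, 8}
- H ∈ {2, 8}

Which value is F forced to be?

7

The 8 variables draw from only 8 values {1, 2, 3, 4, 5, 6, 7, 8}, so each is used; only B can be 4, hence B = 4.
The 7 still-open variables draw from only 7 values {1, 2, 3, 5, 6, 7, 8}, so each is used; only D can be 1, hence D = 1.
Among the 6 still-open variables, 5 fits only E (and all 6 values in {2, 3, 5, 6, 7, 8} must be used), so E = 5.
The 5 still-open variables together cover exactly {2, 3, 6, 7, 8} — 5 values for 5 variables — and 7 appears only in F's list, so F = 7.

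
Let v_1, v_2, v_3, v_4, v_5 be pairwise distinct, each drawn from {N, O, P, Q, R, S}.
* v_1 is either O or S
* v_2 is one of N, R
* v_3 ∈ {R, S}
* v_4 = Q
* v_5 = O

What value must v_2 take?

N

v_4 has just one choice, so v_4 = Q.
v_5 must be O (only option left). Eliminate O elsewhere: v_1.
v_1 must be S (only option left). Eliminate S elsewhere: v_3.
v_3's domain is down to {R}, so v_3 = R. Strike R from v_2.
So v_2 = N.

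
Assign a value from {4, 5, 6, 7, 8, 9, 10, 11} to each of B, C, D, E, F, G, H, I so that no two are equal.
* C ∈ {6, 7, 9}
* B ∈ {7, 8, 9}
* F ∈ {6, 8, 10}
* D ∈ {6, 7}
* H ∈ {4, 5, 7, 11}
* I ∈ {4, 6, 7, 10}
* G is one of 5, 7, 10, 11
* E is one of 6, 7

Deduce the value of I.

4

D and E between them cover only {6, 7} — a naked pair. Remove those values from B, C, F, G, H, I.
C's domain is down to {9}, so C = 9. Remove 9 from B.
B has just one choice, so B = 8. Strike 8 from F.
F's domain is down to {10}, so F = 10. Eliminate 10 elsewhere: G, I.
So I = 4.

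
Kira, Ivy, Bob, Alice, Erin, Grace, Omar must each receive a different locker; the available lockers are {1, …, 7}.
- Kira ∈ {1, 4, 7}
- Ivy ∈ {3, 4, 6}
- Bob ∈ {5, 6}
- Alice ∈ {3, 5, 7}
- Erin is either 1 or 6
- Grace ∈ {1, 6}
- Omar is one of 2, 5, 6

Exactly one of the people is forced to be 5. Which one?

Bob

The 7 variables draw from only 7 values {1, 2, 3, 4, 5, 6, 7}, so each is used; only Omar can be 2, hence Omar = 2.
Erin and Grace share exactly the 2 values {1, 6}; by pigeonhole those values go to them, so strike 1, 6 from Kira, Ivy, Bob.
So 5 goes to Bob.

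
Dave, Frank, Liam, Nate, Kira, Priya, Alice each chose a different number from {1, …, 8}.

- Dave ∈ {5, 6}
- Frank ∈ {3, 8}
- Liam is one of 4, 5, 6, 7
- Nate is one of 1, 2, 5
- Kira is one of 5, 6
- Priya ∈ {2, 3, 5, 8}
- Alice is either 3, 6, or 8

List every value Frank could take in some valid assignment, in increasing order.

Dave and Kira between them cover only {5, 6} — a naked pair. Remove those values from Liam, Nate, Priya, Alice.
Frank and Alice share exactly the 2 values {3, 8}; by pigeonhole those values go to them, so strike 3, 8 from Priya.
Priya must be 2 (only option left). Strike 2 from Nate.
Nate's domain is down to {1}, so Nate = 1.
No further eliminations apply; Frank can still be any of 3, 8.

3, 8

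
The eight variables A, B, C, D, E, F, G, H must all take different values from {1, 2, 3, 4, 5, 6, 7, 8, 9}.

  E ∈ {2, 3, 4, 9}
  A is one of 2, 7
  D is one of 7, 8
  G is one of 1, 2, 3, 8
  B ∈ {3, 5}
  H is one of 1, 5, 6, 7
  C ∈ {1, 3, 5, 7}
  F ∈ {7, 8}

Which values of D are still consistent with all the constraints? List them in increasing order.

D and F share exactly the 2 values {7, 8}; by pigeonhole those values go to them, so strike 7, 8 from A, C, G, H.
That leaves A = 2. Strike 2 from E, G.
B, C, G share exactly the 3 values {1, 3, 5}; by pigeonhole those values go to them, so strike 1, 3, 5 from E, H.
That leaves H = 6.
No further eliminations apply; D can still be any of 7, 8.

7, 8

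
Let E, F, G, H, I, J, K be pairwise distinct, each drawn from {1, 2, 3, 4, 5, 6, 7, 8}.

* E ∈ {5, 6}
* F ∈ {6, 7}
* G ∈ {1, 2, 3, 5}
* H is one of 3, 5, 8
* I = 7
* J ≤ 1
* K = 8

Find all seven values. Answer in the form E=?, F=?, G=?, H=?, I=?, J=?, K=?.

I has just one choice, so I = 7. Eliminate 7 elsewhere: F.
J must be 1 (only option left). So G can't be 1.
K's domain is down to {8}, so K = 8. Remove 8 from H.
F has just one choice, so F = 6. Remove 6 from E.
E's domain is down to {5}, so E = 5. Eliminate 5 elsewhere: G, H.
H has just one choice, so H = 3. Remove 3 from G.
That leaves G = 2.

E=5, F=6, G=2, H=3, I=7, J=1, K=8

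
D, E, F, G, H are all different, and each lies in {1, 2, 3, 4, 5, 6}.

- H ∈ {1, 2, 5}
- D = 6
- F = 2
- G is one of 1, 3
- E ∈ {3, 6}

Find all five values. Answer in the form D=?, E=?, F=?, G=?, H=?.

D=6, E=3, F=2, G=1, H=5

D has just one choice, so D = 6. Strike 6 from E.
That leaves E = 3. Eliminate 3 elsewhere: G.
That leaves F = 2. Remove 2 from H.
That leaves G = 1. Remove 1 from H.
H must be 5 (only option left).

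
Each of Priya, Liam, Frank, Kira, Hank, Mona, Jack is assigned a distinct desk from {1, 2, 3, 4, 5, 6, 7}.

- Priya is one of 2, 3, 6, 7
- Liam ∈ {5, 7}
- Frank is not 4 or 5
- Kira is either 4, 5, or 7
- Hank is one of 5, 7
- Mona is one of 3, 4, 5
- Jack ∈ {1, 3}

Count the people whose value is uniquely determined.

3

Liam and Hank between them cover only {5, 7} — a naked pair. Remove those values from Priya, Frank, Kira, Mona.
Kira has just one choice, so Kira = 4. Remove 4 from Mona.
Mona's domain is down to {3}, so Mona = 3. Strike 3 from Priya, Frank, Jack.
Jack has just one choice, so Jack = 1. Eliminate 1 elsewhere: Frank.
Determined: Kira=4, Mona=3, Jack=1. The other people each still have more than one consistent value. That makes 3.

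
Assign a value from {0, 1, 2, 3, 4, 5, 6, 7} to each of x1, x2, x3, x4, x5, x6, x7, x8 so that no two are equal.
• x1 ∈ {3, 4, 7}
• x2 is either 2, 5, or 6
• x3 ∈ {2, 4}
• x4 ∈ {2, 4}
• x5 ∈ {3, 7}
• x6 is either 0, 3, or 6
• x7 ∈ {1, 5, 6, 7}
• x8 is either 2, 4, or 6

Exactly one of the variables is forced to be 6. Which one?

The 8 variables draw from only 8 values {0, 1, 2, 3, 4, 5, 6, 7}, so each is used; only x6 can be 0, hence x6 = 0.
Among the 7 still-open variables, 1 fits only x7 (and all 7 values in {1, 2, 3, 4, 5, 6, 7} must be used), so x7 = 1.
Among the 6 still-open variables, 5 fits only x2 (and all 6 values in {2, 3, 4, 5, 6, 7} must be used), so x2 = 5.
Among the 5 still-open variables, 6 fits only x8 (and all 5 values in {2, 3, 4, 6, 7} must be used), so x8 = 6.

x8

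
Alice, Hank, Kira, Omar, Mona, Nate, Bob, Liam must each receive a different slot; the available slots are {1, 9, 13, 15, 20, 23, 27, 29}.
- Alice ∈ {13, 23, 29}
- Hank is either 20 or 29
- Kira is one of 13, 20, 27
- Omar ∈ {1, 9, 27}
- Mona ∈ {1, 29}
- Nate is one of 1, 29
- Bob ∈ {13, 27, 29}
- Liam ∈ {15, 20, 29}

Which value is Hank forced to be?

20

The 8 variables together cover exactly {1, 9, 13, 15, 20, 23, 27, 29} — 8 values for 8 variables — and 9 appears only in Omar's list, so Omar = 9.
Among the 7 still-open variables, 15 fits only Liam (and all 7 values in {1, 13, 15, 20, 23, 27, 29} must be used), so Liam = 15.
The 6 still-open variables draw from only 6 values {1, 13, 20, 23, 27, 29}, so each is used; only Alice can be 23, hence Alice = 23.
The 2 variables Mona and Nate are confined to {1, 29}, which locks those values in; drop them from Hank, Bob.
So Hank = 20.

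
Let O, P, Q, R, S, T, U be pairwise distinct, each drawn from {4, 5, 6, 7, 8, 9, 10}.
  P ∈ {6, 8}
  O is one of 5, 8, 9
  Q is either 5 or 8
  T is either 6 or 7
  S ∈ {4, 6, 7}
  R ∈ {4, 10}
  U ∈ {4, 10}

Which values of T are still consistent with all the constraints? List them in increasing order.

The 7 variables together cover exactly {4, 5, 6, 7, 8, 9, 10} — 7 values for 7 variables — and 9 appears only in O's list, so O = 9.
Among the 6 still-open variables, 5 fits only Q (and all 6 values in {4, 5, 6, 7, 8, 10} must be used), so Q = 5.
The 5 still-open variables together cover exactly {4, 6, 7, 8, 10} — 5 values for 5 variables — and 8 appears only in P's list, so P = 8.
R and U share exactly the 2 values {4, 10}; by pigeonhole those values go to them, so strike 4, 10 from S.
No further eliminations apply; T can still be any of 6, 7.

6, 7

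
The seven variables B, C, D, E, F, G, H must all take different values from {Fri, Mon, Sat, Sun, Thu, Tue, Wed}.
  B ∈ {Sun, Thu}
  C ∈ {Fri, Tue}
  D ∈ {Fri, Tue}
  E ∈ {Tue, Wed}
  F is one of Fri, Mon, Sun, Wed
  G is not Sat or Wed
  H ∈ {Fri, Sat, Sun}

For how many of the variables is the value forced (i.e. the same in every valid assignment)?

2

The 7 variables draw from only 7 values {Fri, Mon, Sat, Sun, Thu, Tue, Wed}, so each is used; only H can be Sat, hence H = Sat.
The 2 variables C and D are confined to {Fri, Tue}, which locks those values in; drop them from E, F, G.
E has just one choice, so E = Wed. Strike Wed from F.
Determined: E=Wed, H=Sat. The other variables each still have more than one consistent value. That makes 2.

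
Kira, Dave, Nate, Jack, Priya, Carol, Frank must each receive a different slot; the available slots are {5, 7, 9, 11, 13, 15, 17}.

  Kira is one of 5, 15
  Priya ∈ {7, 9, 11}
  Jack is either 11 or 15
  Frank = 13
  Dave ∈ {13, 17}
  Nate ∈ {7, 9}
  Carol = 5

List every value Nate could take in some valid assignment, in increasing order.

Carol's domain is down to {5}, so Carol = 5. Eliminate 5 elsewhere: Kira.
Frank's domain is down to {13}, so Frank = 13. Remove 13 from Dave.
Kira's domain is down to {15}, so Kira = 15. Remove 15 from Jack.
That leaves Dave = 17.
Jack has just one choice, so Jack = 11. Eliminate 11 elsewhere: Priya.
No further eliminations apply; Nate can still be any of 7, 9.

7, 9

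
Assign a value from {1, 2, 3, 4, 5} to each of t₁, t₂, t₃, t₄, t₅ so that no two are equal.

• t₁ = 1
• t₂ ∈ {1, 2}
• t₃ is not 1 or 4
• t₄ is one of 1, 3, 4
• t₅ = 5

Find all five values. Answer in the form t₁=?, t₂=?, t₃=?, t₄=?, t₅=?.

t₁=1, t₂=2, t₃=3, t₄=4, t₅=5

t₁ must be 1 (only option left). Eliminate 1 elsewhere: t₂, t₄.
That leaves t₂ = 2. So t₃ can't be 2.
t₅ must be 5 (only option left). Remove 5 from t₃.
t₃ must be 3 (only option left). So t₄ can't be 3.
t₄ must be 4 (only option left).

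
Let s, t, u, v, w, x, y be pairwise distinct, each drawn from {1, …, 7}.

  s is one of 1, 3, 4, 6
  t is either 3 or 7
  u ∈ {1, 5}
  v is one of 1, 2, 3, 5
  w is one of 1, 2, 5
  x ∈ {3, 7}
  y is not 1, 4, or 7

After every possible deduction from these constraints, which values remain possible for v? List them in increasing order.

1, 2, 5

The 7 variables together cover exactly {1, 2, 3, 4, 5, 6, 7} — 7 values for 7 variables — and 4 appears only in s's list, so s = 4.
The 6 still-open variables draw from only 6 values {1, 2, 3, 5, 6, 7}, so each is used; only y can be 6, hence y = 6.
t and x share exactly the 2 values {3, 7}; by pigeonhole those values go to them, so strike 3, 7 from v.
No further eliminations apply; v can still be any of 1, 2, 5.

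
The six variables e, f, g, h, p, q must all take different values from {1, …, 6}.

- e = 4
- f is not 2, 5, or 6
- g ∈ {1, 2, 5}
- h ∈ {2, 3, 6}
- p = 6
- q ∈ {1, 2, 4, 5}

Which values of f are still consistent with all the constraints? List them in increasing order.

1, 3

e's domain is down to {4}, so e = 4. Strike 4 from f, q.
p must be 6 (only option left). Remove 6 from h.
No further eliminations apply; f can still be any of 1, 3.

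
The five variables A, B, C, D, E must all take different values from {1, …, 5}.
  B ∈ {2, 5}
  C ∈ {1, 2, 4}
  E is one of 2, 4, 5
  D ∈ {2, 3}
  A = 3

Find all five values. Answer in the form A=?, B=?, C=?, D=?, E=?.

A=3, B=5, C=1, D=2, E=4

A has just one choice, so A = 3. So D can't be 3.
That leaves D = 2. Eliminate 2 elsewhere: B, C, E.
B has just one choice, so B = 5. So E can't be 5.
E's domain is down to {4}, so E = 4. So C can't be 4.
That leaves C = 1.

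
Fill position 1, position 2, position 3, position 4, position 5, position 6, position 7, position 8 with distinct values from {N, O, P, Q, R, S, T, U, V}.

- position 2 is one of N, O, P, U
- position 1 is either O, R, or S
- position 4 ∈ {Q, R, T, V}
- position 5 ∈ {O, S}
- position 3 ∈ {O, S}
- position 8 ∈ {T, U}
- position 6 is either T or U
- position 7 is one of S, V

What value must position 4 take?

Q

position 3 and position 5 between them cover only {O, S} — a naked pair. Remove those values from position 1, position 2, position 7.
position 1 must be R (only option left). Remove R from position 4.
position 7 has just one choice, so position 7 = V. So position 4 can't be V.
The 2 variables position 6 and position 8 are confined to {T, U}, which locks those values in; drop them from position 2, position 4.
So position 4 = Q.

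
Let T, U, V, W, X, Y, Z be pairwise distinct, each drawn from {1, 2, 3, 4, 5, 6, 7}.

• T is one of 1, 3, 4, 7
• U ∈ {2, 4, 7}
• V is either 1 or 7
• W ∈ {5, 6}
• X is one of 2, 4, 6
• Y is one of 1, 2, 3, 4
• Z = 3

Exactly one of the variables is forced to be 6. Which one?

Z must be 3 (only option left). Eliminate 3 elsewhere: T, Y.
The 6 still-open variables together cover exactly {1, 2, 4, 5, 6, 7} — 6 values for 6 variables — and 5 appears only in W's list, so W = 5.
Among the 5 still-open variables, 6 fits only X (and all 5 values in {1, 2, 4, 6, 7} must be used), so X = 6.

X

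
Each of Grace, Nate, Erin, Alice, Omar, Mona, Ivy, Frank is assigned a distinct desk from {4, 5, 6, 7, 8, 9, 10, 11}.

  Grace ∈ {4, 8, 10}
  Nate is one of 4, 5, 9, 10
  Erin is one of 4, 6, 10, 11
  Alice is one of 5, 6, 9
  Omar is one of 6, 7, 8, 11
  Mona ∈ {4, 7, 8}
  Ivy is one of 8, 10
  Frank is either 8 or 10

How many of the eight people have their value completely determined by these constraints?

Ivy and Frank share exactly the 2 values {8, 10}; by pigeonhole those values go to them, so strike 8, 10 from Grace, Nate, Erin, Omar, Mona.
Grace must be 4 (only option left). Strike 4 from Nate, Erin, Mona.
That leaves Mona = 7. So Omar can't be 7.
Erin and Omar between them cover only {6, 11} — a naked pair. Remove those values from Alice.
Determined: Grace=4, Mona=7. The other people each still have more than one consistent value. That makes 2.

2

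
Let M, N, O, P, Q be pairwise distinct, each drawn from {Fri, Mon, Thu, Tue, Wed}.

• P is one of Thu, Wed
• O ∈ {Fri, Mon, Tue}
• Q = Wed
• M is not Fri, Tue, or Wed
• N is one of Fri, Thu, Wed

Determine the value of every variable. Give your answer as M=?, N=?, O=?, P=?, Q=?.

M=Mon, N=Fri, O=Tue, P=Thu, Q=Wed

Q's domain is down to {Wed}, so Q = Wed. Strike Wed from N, P.
P has just one choice, so P = Thu. Strike Thu from M, N.
M must be Mon (only option left). So O can't be Mon.
N must be Fri (only option left). Strike Fri from O.
O has just one choice, so O = Tue.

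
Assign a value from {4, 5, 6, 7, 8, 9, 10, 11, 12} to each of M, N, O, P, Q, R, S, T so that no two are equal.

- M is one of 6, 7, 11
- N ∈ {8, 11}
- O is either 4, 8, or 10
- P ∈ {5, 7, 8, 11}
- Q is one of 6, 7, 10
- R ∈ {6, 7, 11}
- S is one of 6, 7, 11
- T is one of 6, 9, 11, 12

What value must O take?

4

The 3 variables M, R, S are confined to {6, 7, 11}, which locks those values in; drop them from N, P, Q, T.
N has just one choice, so N = 8. Strike 8 from O, P.
P must be 5 (only option left).
Q must be 10 (only option left). Strike 10 from O.
So O = 4.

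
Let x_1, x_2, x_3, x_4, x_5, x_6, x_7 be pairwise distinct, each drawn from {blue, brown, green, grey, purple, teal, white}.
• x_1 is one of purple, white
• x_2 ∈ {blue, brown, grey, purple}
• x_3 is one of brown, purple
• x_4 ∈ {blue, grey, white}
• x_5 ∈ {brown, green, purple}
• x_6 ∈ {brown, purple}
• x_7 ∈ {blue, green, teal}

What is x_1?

white

The 7 variables draw from only 7 values {blue, brown, green, grey, purple, teal, white}, so each is used; only x_7 can be teal, hence x_7 = teal.
The 6 still-open variables draw from only 6 values {blue, brown, green, grey, purple, white}, so each is used; only x_5 can be green, hence x_5 = green.
x_3 and x_6 share exactly the 2 values {brown, purple}; by pigeonhole those values go to them, so strike brown, purple from x_1, x_2.
So x_1 = white.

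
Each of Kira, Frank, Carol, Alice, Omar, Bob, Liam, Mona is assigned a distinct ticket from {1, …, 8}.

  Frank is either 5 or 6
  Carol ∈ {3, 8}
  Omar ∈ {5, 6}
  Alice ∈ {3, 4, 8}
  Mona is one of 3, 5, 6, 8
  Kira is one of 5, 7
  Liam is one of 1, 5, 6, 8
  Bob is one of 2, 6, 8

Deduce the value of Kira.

Among the 8 variables, 1 fits only Liam (and all 8 values in {1, 2, 3, 4, 5, 6, 7, 8} must be used), so Liam = 1.
The 7 still-open variables together cover exactly {2, 3, 4, 5, 6, 7, 8} — 7 values for 7 variables — and 2 appears only in Bob's list, so Bob = 2.
The 6 still-open variables together cover exactly {3, 4, 5, 6, 7, 8} — 6 values for 6 variables — and 4 appears only in Alice's list, so Alice = 4.
The 5 still-open variables together cover exactly {3, 5, 6, 7, 8} — 5 values for 5 variables — and 7 appears only in Kira's list, so Kira = 7.

7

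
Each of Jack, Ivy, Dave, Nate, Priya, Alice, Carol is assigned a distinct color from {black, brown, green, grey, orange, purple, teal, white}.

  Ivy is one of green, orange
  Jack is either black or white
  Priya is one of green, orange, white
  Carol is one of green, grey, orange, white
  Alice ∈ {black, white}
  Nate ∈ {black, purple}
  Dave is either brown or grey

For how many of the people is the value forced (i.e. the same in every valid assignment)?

3

Among the 7 variables, brown fits only Dave (and all 7 values in {black, brown, green, grey, orange, purple, white} must be used), so Dave = brown.
Among the 6 still-open variables, grey fits only Carol (and all 6 values in {black, green, grey, orange, purple, white} must be used), so Carol = grey.
Among the 5 still-open variables, purple fits only Nate (and all 5 values in {black, green, orange, purple, white} must be used), so Nate = purple.
The 2 variables Jack and Alice are confined to {black, white}, which locks those values in; drop them from Priya.
Determined: Dave=brown, Nate=purple, Carol=grey. The other people each still have more than one consistent value. That makes 3.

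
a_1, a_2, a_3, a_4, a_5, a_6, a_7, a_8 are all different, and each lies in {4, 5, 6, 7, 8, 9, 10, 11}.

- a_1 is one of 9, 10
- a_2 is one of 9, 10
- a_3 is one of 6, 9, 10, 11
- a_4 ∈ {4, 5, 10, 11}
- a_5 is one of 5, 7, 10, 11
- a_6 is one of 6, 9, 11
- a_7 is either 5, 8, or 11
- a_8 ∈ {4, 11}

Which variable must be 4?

a_8

The 8 variables together cover exactly {4, 5, 6, 7, 8, 9, 10, 11} — 8 values for 8 variables — and 7 appears only in a_5's list, so a_5 = 7.
The 7 still-open variables together cover exactly {4, 5, 6, 8, 9, 10, 11} — 7 values for 7 variables — and 8 appears only in a_7's list, so a_7 = 8.
The 6 still-open variables draw from only 6 values {4, 5, 6, 9, 10, 11}, so each is used; only a_4 can be 5, hence a_4 = 5.
Among the 5 still-open variables, 4 fits only a_8 (and all 5 values in {4, 6, 9, 10, 11} must be used), so a_8 = 4.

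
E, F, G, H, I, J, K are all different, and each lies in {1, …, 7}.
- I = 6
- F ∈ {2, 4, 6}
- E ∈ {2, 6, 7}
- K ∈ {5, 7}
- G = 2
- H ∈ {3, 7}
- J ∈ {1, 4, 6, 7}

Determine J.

G's domain is down to {2}, so G = 2. Strike 2 from E, F.
I has just one choice, so I = 6. So E, F, J can't be 6.
E's domain is down to {7}, so E = 7. Strike 7 from H, J, K.
That leaves F = 4. Strike 4 from J.
So J = 1.

1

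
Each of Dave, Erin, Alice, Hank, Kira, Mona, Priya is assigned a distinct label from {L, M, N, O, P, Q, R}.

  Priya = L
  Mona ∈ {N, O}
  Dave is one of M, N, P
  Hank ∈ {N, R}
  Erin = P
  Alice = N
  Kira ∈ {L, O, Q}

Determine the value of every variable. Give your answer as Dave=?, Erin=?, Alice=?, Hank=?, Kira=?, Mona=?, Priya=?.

Dave=M, Erin=P, Alice=N, Hank=R, Kira=Q, Mona=O, Priya=L

Erin has just one choice, so Erin = P. Strike P from Dave.
Alice's domain is down to {N}, so Alice = N. So Dave, Hank, Mona can't be N.
Hank must be R (only option left).
Mona must be O (only option left). Remove O from Kira.
That leaves Priya = L. Remove L from Kira.
Dave must be M (only option left).
Kira has just one choice, so Kira = Q.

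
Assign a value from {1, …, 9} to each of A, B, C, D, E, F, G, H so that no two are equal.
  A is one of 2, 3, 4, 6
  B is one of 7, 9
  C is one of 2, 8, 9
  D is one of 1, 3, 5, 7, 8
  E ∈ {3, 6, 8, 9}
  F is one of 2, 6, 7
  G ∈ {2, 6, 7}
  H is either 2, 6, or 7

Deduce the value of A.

The 3 variables F, G, H are confined to {2, 6, 7}, which locks those values in; drop them from A, B, C, D, E.
B must be 9 (only option left). Eliminate 9 elsewhere: C, E.
C must be 8 (only option left). So D, E can't be 8.
E's domain is down to {3}, so E = 3. So A, D can't be 3.
So A = 4.

4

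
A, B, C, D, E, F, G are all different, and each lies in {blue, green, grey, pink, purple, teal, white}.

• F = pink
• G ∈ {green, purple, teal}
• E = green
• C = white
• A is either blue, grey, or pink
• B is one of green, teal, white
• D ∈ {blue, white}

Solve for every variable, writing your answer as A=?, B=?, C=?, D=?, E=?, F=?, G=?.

C has just one choice, so C = white. Strike white from B, D.
D's domain is down to {blue}, so D = blue. Eliminate blue elsewhere: A.
E's domain is down to {green}, so E = green. So B, G can't be green.
F must be pink (only option left). So A can't be pink.
A must be grey (only option left).
That leaves B = teal. Remove teal from G.
G's domain is down to {purple}, so G = purple.

A=grey, B=teal, C=white, D=blue, E=green, F=pink, G=purple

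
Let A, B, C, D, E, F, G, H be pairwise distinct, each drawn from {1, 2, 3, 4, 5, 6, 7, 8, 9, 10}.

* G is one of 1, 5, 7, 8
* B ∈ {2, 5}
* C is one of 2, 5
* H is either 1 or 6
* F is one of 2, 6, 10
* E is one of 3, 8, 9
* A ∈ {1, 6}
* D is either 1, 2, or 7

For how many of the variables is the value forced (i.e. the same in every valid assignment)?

3

A and H share exactly the 2 values {1, 6}; by pigeonhole those values go to them, so strike 1, 6 from D, F, G.
B and C share exactly the 2 values {2, 5}; by pigeonhole those values go to them, so strike 2, 5 from D, F, G.
D's domain is down to {7}, so D = 7. So G can't be 7.
F has just one choice, so F = 10.
G has just one choice, so G = 8. Eliminate 8 elsewhere: E.
Determined: D=7, F=10, G=8. The other variables each still have more than one consistent value. That makes 3.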